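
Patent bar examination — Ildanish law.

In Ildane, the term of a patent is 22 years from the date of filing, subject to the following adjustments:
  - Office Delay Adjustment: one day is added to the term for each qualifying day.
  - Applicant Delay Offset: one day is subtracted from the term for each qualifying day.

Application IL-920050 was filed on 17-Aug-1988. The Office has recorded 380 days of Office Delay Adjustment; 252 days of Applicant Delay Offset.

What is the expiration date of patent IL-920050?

Base term: filing date + 22 years → 17 August 2010.
Office Delay Adjustment: +380 days → 1 September 2011.
Applicant Delay Offset: −252 days → 23 December 2010.

December 23, 2010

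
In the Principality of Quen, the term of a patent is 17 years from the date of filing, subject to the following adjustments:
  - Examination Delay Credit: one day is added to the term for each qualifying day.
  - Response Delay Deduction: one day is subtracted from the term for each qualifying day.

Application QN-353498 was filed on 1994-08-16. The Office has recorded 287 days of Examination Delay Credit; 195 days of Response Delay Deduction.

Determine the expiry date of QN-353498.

Base term: filing date + 17 years → 16 August 2011.
Examination Delay Credit: +287 days → 29 May 2012.
Response Delay Deduction: −195 days → 16 November 2011.

November 16, 2011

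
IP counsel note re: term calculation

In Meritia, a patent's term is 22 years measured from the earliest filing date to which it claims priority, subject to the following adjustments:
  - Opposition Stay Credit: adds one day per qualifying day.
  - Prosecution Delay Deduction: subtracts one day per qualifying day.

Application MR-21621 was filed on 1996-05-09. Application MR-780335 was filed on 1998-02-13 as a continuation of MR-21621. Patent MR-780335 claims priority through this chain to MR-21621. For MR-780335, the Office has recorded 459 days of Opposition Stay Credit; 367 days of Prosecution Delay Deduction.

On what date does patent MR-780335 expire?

August 9, 2018

Earliest priority filing: 9 May 1996.
Base term: 9 May 1996 + 22 years → 9 May 2018.
Opposition Stay Credit: +459 days → 11 August 2019.
Prosecution Delay Deduction: −367 days → 9 August 2018.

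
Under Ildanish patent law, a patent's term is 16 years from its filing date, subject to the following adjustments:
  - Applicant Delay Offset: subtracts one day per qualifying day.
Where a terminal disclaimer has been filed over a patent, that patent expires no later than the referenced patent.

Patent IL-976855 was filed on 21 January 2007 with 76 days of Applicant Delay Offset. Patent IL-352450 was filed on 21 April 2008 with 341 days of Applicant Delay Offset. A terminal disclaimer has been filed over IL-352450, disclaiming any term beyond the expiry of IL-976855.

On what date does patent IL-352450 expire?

November 6, 2022

Natural term of IL-352450:
  Base: filing + 16 years → 21 April 2024.
  Applicant Delay Offset: −341 days → 16 May 2023.
Expiry of referenced patent IL-976855:
  Base: filing + 16 years → 21 January 2023.
  Applicant Delay Offset: −76 days → 6 November 2022.
Terminal disclaimer: IL-352450 expires on the earlier of 16 May 2023 and 6 November 2022.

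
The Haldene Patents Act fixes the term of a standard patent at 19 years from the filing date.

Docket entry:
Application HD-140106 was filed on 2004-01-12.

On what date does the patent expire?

Filing date + 19 years → 12 January 2023.

2023-01-12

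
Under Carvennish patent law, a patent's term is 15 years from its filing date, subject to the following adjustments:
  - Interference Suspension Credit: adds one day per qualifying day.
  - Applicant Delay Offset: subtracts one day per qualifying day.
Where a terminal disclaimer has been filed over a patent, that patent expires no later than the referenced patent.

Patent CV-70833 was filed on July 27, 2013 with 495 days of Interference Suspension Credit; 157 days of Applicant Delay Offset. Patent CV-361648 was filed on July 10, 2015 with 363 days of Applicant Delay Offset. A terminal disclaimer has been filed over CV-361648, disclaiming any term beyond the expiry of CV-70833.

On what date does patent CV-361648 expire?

Natural term of CV-361648:
  Base: filing + 15 years → 10 July 2030.
  Applicant Delay Offset: −363 days → 12 July 2029.
Expiry of referenced patent CV-70833:
  Base: filing + 15 years → 27 July 2028.
  Interference Suspension Credit: +495 days → 4 December 2029.
  Applicant Delay Offset: −157 days → 30 June 2029.
Terminal disclaimer: CV-361648 expires on the earlier of 12 July 2029 and 30 June 2029.

2029-06-30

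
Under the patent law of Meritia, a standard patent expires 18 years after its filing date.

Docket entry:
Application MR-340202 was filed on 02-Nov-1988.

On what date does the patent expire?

Filing date + 18 years → 2 November 2006.

November 2, 2006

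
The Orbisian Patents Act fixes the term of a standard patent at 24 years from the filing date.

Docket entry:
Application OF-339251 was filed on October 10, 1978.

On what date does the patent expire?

Filing date + 24 years → 10 October 2002.

October 10, 2002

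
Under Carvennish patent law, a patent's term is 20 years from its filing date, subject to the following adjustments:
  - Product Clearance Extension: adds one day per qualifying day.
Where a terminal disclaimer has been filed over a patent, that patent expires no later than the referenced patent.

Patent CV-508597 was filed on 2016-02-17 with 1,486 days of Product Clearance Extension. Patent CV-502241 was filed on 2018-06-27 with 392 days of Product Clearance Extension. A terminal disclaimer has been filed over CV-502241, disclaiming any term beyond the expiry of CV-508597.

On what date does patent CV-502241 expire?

July 24, 2039

Natural term of CV-502241:
  Base: filing + 20 years → 27 June 2038.
  Product Clearance Extension: +392 days → 24 July 2039.
Expiry of referenced patent CV-508597:
  Base: filing + 20 years → 17 February 2036.
  Product Clearance Extension: +1486 days → 13 March 2040.
Terminal disclaimer: CV-502241 expires on the earlier of 24 July 2039 and 13 March 2040.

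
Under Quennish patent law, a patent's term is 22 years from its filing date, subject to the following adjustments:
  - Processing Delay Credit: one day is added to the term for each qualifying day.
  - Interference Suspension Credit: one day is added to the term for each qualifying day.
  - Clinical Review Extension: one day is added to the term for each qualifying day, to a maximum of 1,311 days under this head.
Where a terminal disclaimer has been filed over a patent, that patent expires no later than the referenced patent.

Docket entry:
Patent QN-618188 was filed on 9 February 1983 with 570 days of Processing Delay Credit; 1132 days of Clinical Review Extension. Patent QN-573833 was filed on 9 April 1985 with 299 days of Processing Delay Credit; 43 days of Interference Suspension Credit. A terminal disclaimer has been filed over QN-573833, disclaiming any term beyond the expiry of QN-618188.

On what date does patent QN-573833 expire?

March 16, 2008

Natural term of QN-573833:
  Base: filing + 22 years → 9 April 2007.
  Processing Delay Credit: +299 days → 2 February 2008.
  Interference Suspension Credit: +43 days → 16 March 2008.
Expiry of referenced patent QN-618188:
  Base: filing + 22 years → 9 February 2005.
  Processing Delay Credit: +570 days → 2 September 2006.
  Clinical Review Extension: 1132 days (within the 1311-day cap) → +1132 days → 8 October 2009.
Terminal disclaimer: QN-573833 expires on the earlier of 16 March 2008 and 8 October 2009.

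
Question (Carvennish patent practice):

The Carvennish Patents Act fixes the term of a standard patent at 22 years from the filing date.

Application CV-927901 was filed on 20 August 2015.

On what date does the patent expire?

Filing date + 22 years → 20 August 2037.

2037-08-20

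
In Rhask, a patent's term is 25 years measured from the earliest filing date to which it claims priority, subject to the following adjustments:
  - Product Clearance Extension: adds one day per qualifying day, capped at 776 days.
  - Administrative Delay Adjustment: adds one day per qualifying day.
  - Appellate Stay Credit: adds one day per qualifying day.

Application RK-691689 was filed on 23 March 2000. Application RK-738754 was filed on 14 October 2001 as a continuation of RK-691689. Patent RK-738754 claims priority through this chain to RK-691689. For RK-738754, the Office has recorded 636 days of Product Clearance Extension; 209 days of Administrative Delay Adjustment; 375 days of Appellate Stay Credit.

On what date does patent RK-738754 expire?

Earliest priority filing: 23 March 2000.
Base term: 23 March 2000 + 25 years → 23 March 2025.
Product Clearance Extension: 636 days (within the 776-day cap) → +636 days → 19 December 2026.
Administrative Delay Adjustment: +209 days → 16 July 2027.
Appellate Stay Credit: +375 days → 25 July 2028.

2028-07-25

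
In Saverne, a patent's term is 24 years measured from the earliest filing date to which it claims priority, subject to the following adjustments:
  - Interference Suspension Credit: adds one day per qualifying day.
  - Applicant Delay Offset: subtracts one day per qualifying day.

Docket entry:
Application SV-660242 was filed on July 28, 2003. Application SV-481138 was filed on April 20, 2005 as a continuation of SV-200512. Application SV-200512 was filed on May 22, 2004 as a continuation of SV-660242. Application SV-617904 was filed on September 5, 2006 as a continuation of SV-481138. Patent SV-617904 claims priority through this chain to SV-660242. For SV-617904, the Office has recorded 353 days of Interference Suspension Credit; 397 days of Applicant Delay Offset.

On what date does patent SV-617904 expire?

Earliest priority filing: 28 July 2003.
Base term: 28 July 2003 + 24 years → 28 July 2027.
Interference Suspension Credit: +353 days → 15 July 2028.
Applicant Delay Offset: −397 days → 14 June 2027.

2027-06-14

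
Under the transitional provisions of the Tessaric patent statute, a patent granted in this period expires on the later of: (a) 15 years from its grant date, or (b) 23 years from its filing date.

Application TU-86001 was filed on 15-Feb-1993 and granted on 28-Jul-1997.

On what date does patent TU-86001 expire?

February 15, 2016

(a) grant + 15 years → 28 July 2012.
(b) filing + 23 years → 15 February 2016.
Later of the two: 15 February 2016.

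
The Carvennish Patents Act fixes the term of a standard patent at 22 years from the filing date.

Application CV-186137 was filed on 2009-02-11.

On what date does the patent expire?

February 11, 2031

Filing date + 22 years → 11 February 2031.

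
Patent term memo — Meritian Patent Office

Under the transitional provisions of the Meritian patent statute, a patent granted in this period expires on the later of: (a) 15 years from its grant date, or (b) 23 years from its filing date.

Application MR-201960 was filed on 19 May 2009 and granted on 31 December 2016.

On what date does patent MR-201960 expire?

2032-05-19

(a) grant + 15 years → 31 December 2031.
(b) filing + 23 years → 19 May 2032.
Later of the two: 19 May 2032.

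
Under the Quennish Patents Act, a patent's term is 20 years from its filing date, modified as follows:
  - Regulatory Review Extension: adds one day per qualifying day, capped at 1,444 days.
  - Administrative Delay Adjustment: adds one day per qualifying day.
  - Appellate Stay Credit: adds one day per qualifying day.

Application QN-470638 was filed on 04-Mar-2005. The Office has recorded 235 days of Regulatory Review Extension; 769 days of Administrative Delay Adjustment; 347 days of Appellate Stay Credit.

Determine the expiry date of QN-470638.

2028-11-14

Base term: filing date + 20 years → 4 March 2025.
Regulatory Review Extension: 235 days (within the 1444-day cap) → +235 days → 25 October 2025.
Administrative Delay Adjustment: +769 days → 3 December 2027.
Appellate Stay Credit: +347 days → 14 November 2028.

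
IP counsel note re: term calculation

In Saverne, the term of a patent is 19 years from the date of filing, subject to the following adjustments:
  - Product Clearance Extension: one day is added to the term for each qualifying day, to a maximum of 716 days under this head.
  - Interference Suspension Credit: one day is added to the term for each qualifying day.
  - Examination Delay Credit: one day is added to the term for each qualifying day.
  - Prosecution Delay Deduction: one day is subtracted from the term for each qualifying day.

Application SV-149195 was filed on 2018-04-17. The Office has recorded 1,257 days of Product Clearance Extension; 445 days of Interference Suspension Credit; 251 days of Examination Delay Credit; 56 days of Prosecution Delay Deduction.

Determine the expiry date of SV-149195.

January 2, 2041

Base term: filing date + 19 years → 17 April 2037.
Product Clearance Extension: 1257 days claimed exceeds the 716-day cap, so +716 days → 3 April 2039.
Interference Suspension Credit: +445 days → 21 June 2040.
Examination Delay Credit: +251 days → 27 February 2041.
Prosecution Delay Deduction: −56 days → 2 January 2041.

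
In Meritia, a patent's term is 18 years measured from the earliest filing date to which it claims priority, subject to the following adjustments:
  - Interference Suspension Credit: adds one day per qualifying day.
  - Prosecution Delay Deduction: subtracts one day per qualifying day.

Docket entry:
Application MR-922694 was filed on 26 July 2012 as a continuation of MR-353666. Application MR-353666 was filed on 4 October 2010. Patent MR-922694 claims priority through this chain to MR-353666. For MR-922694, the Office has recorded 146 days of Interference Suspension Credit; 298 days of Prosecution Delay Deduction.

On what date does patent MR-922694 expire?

2028-05-05

Earliest priority filing: 4 October 2010.
Base term: 4 October 2010 + 18 years → 4 October 2028.
Interference Suspension Credit: +146 days → 27 February 2029.
Prosecution Delay Deduction: −298 days → 5 May 2028.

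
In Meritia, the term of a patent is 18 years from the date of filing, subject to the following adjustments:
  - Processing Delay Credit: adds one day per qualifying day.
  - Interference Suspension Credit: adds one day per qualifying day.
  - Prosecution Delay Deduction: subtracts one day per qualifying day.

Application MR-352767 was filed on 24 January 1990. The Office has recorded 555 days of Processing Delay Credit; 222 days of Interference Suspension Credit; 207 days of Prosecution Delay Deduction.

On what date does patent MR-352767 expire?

Base term: filing date + 18 years → 24 January 2008.
Processing Delay Credit: +555 days → 1 August 2009.
Interference Suspension Credit: +222 days → 11 March 2010.
Prosecution Delay Deduction: −207 days → 16 August 2009.

August 16, 2009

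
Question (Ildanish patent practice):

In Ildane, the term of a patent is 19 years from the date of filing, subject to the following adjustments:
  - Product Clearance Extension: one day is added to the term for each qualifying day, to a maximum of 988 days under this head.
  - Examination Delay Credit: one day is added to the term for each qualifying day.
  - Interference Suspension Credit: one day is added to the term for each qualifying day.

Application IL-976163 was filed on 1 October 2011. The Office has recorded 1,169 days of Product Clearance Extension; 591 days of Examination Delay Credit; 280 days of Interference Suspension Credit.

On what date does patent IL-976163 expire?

Base term: filing date + 19 years → 1 October 2030.
Product Clearance Extension: 1169 days claimed exceeds the 988-day cap, so +988 days → 15 June 2033.
Examination Delay Credit: +591 days → 27 January 2035.
Interference Suspension Credit: +280 days → 3 November 2035.

2035-11-03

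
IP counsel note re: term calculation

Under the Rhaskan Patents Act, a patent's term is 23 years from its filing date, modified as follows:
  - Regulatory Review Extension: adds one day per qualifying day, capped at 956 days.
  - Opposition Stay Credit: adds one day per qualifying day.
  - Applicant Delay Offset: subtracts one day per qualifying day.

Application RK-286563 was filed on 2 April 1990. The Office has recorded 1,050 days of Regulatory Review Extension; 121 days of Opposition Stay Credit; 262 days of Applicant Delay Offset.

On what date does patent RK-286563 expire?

2015-06-26

Base term: filing date + 23 years → 2 April 2013.
Regulatory Review Extension: 1050 days claimed exceeds the 956-day cap, so +956 days → 14 November 2015.
Opposition Stay Credit: +121 days → 14 March 2016.
Applicant Delay Offset: −262 days → 26 June 2015.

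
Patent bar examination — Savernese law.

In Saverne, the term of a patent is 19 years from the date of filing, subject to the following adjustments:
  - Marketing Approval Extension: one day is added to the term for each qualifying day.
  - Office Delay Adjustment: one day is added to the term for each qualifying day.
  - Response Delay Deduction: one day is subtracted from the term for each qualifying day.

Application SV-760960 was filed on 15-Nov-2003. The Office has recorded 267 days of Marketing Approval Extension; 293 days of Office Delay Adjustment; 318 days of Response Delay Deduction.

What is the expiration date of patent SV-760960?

Base term: filing date + 19 years → 15 November 2022.
Marketing Approval Extension: +267 days → 9 August 2023.
Office Delay Adjustment: +293 days → 28 May 2024.
Response Delay Deduction: −318 days → 15 July 2023.

2023-07-15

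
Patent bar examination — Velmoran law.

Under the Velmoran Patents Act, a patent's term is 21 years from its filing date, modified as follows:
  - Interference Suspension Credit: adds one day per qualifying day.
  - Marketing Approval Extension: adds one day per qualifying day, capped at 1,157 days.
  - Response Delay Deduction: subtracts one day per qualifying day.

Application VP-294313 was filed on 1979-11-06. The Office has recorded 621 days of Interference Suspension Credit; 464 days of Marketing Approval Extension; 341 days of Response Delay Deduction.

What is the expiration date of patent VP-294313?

November 20, 2002

Base term: filing date + 21 years → 6 November 2000.
Interference Suspension Credit: +621 days → 20 July 2002.
Marketing Approval Extension: 464 days (within the 1157-day cap) → +464 days → 27 October 2003.
Response Delay Deduction: −341 days → 20 November 2002.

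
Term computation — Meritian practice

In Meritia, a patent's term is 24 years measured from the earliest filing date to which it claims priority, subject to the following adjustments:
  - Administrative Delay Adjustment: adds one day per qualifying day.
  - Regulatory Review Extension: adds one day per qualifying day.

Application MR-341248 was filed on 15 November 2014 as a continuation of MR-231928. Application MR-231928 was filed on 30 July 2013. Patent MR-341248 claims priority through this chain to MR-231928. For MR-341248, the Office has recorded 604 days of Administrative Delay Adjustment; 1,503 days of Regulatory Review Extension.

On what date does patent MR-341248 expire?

May 7, 2043

Earliest priority filing: 30 July 2013.
Base term: 30 July 2013 + 24 years → 30 July 2037.
Administrative Delay Adjustment: +604 days → 26 March 2039.
Regulatory Review Extension: +1503 days → 7 May 2043.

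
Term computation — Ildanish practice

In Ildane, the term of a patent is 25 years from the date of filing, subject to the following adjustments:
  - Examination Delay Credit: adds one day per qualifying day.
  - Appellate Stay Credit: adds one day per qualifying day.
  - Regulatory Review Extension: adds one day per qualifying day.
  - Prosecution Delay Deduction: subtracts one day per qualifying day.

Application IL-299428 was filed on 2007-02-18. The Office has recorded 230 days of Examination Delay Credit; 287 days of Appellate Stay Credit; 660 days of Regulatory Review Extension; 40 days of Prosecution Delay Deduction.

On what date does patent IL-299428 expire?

Base term: filing date + 25 years → 18 February 2032.
Examination Delay Credit: +230 days → 5 October 2032.
Appellate Stay Credit: +287 days → 19 July 2033.
Regulatory Review Extension: +660 days → 10 May 2035.
Prosecution Delay Deduction: −40 days → 31 March 2035.

2035-03-31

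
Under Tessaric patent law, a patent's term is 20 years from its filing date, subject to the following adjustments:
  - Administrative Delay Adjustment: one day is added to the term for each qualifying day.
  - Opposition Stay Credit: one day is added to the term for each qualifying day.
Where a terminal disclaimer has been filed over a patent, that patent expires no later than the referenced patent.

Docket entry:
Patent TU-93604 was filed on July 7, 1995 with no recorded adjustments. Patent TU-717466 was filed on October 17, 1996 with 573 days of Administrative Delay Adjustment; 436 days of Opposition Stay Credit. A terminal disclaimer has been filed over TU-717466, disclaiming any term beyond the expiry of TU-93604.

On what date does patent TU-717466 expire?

Natural term of TU-717466:
  Base: filing + 20 years → 17 October 2016.
  Administrative Delay Adjustment: +573 days → 13 May 2018.
  Opposition Stay Credit: +436 days → 23 July 2019.
Expiry of referenced patent TU-93604:
  Base: filing + 20 years → 7 July 2015.
Terminal disclaimer: TU-717466 expires on the earlier of 23 July 2019 and 7 July 2015.

2015-07-07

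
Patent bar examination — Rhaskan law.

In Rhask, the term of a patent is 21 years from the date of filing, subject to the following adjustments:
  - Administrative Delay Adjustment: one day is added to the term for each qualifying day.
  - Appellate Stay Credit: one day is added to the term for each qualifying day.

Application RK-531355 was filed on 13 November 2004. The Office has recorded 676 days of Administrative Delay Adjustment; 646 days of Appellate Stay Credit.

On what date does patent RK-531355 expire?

Base term: filing date + 21 years → 13 November 2025.
Administrative Delay Adjustment: +676 days → 20 September 2027.
Appellate Stay Credit: +646 days → 27 June 2029.

June 27, 2029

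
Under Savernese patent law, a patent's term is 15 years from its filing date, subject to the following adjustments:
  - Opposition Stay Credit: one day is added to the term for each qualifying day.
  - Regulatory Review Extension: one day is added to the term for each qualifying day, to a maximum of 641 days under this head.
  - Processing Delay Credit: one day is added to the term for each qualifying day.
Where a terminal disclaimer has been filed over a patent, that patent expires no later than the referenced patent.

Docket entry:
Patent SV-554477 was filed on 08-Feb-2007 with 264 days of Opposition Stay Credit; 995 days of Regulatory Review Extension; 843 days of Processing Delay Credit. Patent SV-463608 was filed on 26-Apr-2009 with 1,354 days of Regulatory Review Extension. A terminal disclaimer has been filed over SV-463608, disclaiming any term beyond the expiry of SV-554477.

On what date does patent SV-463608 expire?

Natural term of SV-463608:
  Base: filing + 15 years → 26 April 2024.
  Regulatory Review Extension: 1354 days claimed exceeds the 641-day cap, so +641 days → 27 January 2026.
Expiry of referenced patent SV-554477:
  Base: filing + 15 years → 8 February 2022.
  Opposition Stay Credit: +264 days → 30 October 2022.
  Regulatory Review Extension: 995 days claimed exceeds the 641-day cap, so +641 days → 1 August 2024.
  Processing Delay Credit: +843 days → 22 November 2026.
Terminal disclaimer: SV-463608 expires on the earlier of 27 January 2026 and 22 November 2026.

January 27, 2026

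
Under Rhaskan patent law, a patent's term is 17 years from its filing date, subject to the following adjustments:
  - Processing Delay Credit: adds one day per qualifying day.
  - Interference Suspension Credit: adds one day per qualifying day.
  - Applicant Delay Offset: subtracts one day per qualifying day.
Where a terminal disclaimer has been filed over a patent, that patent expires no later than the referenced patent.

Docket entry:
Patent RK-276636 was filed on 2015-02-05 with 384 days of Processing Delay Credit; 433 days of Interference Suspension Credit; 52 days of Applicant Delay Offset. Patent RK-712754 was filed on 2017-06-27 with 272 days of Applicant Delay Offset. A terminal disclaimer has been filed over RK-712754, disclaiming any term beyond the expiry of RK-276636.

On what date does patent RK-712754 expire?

Natural term of RK-712754:
  Base: filing + 17 years → 27 June 2034.
  Applicant Delay Offset: −272 days → 28 September 2033.
Expiry of referenced patent RK-276636:
  Base: filing + 17 years → 5 February 2032.
  Processing Delay Credit: +384 days → 23 February 2033.
  Interference Suspension Credit: +433 days → 2 May 2034.
  Applicant Delay Offset: −52 days → 11 March 2034.
Terminal disclaimer: RK-712754 expires on the earlier of 28 September 2033 and 11 March 2034.

2033-09-28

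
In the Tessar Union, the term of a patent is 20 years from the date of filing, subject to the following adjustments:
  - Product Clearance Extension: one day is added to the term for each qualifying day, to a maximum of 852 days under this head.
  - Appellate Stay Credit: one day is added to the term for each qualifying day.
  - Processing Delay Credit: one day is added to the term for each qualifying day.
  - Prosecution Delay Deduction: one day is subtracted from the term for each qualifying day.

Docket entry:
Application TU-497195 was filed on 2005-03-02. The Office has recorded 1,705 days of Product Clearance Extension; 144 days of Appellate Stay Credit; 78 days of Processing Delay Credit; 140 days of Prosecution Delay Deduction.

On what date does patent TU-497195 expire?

Base term: filing date + 20 years → 2 March 2025.
Product Clearance Extension: 1705 days claimed exceeds the 852-day cap, so +852 days → 2 July 2027.
Appellate Stay Credit: +144 days → 23 November 2027.
Processing Delay Credit: +78 days → 9 February 2028.
Prosecution Delay Deduction: −140 days → 22 September 2027.

2027-09-22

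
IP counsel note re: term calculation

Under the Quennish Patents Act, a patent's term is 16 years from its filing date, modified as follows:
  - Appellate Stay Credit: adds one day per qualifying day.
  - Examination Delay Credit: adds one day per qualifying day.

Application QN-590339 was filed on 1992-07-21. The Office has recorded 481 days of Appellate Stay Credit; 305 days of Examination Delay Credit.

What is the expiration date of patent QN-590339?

Base term: filing date + 16 years → 21 July 2008.
Appellate Stay Credit: +481 days → 14 November 2009.
Examination Delay Credit: +305 days → 15 September 2010.

2010-09-15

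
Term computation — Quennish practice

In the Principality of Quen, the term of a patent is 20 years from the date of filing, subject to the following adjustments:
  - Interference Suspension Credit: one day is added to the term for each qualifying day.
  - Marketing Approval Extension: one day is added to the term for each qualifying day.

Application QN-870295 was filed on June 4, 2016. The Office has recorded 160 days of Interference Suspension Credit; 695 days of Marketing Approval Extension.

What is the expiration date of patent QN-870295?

Base term: filing date + 20 years → 4 June 2036.
Interference Suspension Credit: +160 days → 11 November 2036.
Marketing Approval Extension: +695 days → 7 October 2038.

2038-10-07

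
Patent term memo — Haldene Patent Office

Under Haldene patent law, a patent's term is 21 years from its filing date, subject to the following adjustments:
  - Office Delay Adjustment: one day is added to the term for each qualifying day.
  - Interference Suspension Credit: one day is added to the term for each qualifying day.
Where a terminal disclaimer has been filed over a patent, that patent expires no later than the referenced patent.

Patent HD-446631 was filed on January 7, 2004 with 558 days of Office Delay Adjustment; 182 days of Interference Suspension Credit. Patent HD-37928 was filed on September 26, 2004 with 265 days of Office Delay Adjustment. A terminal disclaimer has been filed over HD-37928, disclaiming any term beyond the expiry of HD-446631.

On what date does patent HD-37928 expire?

June 18, 2026

Natural term of HD-37928:
  Base: filing + 21 years → 26 September 2025.
  Office Delay Adjustment: +265 days → 18 June 2026.
Expiry of referenced patent HD-446631:
  Base: filing + 21 years → 7 January 2025.
  Office Delay Adjustment: +558 days → 19 July 2026.
  Interference Suspension Credit: +182 days → 17 January 2027.
Terminal disclaimer: HD-37928 expires on the earlier of 18 June 2026 and 17 January 2027.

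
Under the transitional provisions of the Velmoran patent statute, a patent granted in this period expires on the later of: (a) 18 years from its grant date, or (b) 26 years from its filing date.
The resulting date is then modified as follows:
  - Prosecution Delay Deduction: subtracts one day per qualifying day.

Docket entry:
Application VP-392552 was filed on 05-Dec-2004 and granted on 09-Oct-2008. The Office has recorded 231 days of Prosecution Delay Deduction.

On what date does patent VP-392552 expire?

2030-04-18

(a) grant + 18 years → 9 October 2026.
(b) filing + 26 years → 5 December 2030.
Later of the two: 5 December 2030.
Prosecution Delay Deduction: −231 days → 18 April 2030.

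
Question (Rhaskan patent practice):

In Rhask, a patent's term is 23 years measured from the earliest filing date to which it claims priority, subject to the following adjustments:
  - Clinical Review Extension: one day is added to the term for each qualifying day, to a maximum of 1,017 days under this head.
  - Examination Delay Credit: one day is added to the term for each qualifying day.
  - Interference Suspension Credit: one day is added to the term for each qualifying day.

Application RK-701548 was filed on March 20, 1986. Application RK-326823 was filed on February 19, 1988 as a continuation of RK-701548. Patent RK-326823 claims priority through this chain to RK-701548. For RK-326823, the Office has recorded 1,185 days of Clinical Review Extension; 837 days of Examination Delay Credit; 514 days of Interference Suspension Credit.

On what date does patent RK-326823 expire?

September 13, 2015

Earliest priority filing: 20 March 1986.
Base term: 20 March 1986 + 23 years → 20 March 2009.
Clinical Review Extension: 1185 days claimed exceeds the 1017-day cap, so +1017 days → 1 January 2012.
Examination Delay Credit: +837 days → 17 April 2014.
Interference Suspension Credit: +514 days → 13 September 2015.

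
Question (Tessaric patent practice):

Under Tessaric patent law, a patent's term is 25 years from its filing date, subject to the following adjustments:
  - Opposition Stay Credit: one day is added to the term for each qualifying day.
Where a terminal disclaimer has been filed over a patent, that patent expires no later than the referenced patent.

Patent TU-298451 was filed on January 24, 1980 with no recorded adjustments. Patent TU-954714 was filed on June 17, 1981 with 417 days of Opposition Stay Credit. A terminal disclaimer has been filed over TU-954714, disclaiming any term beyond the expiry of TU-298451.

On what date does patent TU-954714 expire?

Natural term of TU-954714:
  Base: filing + 25 years → 17 June 2006.
  Opposition Stay Credit: +417 days → 8 August 2007.
Expiry of referenced patent TU-298451:
  Base: filing + 25 years → 24 January 2005.
Terminal disclaimer: TU-954714 expires on the earlier of 8 August 2007 and 24 January 2005.

January 24, 2005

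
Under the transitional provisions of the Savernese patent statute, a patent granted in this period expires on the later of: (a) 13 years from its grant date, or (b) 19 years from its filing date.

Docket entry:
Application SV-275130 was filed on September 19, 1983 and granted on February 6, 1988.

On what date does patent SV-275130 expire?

2002-09-19

(a) grant + 13 years → 6 February 2001.
(b) filing + 19 years → 19 September 2002.
Later of the two: 19 September 2002.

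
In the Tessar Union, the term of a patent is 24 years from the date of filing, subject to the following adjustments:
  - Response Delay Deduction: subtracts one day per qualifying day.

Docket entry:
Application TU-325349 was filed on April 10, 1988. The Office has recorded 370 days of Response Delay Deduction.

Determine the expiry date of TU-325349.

Base term: filing date + 24 years → 10 April 2012.
Response Delay Deduction: −370 days → 6 April 2011.

April 6, 2011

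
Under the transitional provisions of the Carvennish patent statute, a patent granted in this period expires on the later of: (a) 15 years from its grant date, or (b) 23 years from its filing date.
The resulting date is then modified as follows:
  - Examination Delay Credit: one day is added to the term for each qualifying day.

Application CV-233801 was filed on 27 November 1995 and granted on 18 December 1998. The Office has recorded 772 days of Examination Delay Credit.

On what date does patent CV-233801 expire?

(a) grant + 15 years → 18 December 2013.
(b) filing + 23 years → 27 November 2018.
Later of the two: 27 November 2018.
Examination Delay Credit: +772 days → 7 January 2021.

2021-01-07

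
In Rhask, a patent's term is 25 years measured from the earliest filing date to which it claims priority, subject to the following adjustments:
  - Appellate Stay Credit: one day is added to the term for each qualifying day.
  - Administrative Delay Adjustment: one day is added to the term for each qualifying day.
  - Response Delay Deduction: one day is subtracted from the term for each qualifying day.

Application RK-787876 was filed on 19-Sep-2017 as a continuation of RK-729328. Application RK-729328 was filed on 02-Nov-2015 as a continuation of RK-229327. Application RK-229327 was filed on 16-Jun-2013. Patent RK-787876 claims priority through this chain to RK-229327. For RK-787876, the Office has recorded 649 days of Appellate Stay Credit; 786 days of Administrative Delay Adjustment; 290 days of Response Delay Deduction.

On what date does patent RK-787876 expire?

Earliest priority filing: 16 June 2013.
Base term: 16 June 2013 + 25 years → 16 June 2038.
Appellate Stay Credit: +649 days → 26 March 2040.
Administrative Delay Adjustment: +786 days → 21 May 2042.
Response Delay Deduction: −290 days → 4 August 2041.

August 4, 2041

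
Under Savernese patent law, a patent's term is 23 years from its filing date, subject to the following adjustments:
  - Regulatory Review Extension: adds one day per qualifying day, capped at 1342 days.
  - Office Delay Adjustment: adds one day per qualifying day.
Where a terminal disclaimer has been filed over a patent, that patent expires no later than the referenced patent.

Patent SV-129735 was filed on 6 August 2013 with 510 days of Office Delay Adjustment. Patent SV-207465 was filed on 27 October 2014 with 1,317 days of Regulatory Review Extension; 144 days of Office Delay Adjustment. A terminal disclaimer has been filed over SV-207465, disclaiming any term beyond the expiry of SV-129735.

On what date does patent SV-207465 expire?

Natural term of SV-207465:
  Base: filing + 23 years → 27 October 2037.
  Regulatory Review Extension: 1317 days (within the 1342-day cap) → +1317 days → 5 June 2041.
  Office Delay Adjustment: +144 days → 27 October 2041.
Expiry of referenced patent SV-129735:
  Base: filing + 23 years → 6 August 2036.
  Office Delay Adjustment: +510 days → 29 December 2037.
Terminal disclaimer: SV-207465 expires on the earlier of 27 October 2041 and 29 December 2037.

December 29, 2037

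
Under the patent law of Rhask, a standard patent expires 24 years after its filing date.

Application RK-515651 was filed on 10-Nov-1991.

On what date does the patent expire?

Filing date + 24 years → 10 November 2015.

November 10, 2015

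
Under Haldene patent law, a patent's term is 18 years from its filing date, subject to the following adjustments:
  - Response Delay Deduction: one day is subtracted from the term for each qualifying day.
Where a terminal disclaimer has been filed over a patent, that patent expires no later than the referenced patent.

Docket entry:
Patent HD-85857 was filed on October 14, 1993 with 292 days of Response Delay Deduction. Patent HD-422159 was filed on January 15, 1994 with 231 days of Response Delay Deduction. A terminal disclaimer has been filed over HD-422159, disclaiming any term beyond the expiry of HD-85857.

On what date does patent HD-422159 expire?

Natural term of HD-422159:
  Base: filing + 18 years → 15 January 2012.
  Response Delay Deduction: −231 days → 29 May 2011.
Expiry of referenced patent HD-85857:
  Base: filing + 18 years → 14 October 2011.
  Response Delay Deduction: −292 days → 26 December 2010.
Terminal disclaimer: HD-422159 expires on the earlier of 29 May 2011 and 26 December 2010.

December 26, 2010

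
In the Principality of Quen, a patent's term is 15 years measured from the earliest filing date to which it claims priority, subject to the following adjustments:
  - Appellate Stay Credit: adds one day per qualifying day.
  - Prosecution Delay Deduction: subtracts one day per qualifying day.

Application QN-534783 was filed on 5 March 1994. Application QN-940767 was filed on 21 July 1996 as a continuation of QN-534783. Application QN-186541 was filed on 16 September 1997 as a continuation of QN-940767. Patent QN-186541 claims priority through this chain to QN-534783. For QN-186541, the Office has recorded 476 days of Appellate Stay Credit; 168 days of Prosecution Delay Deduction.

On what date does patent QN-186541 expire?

Earliest priority filing: 5 March 1994.
Base term: 5 March 1994 + 15 years → 5 March 2009.
Appellate Stay Credit: +476 days → 24 June 2010.
Prosecution Delay Deduction: −168 days → 7 January 2010.

January 7, 2010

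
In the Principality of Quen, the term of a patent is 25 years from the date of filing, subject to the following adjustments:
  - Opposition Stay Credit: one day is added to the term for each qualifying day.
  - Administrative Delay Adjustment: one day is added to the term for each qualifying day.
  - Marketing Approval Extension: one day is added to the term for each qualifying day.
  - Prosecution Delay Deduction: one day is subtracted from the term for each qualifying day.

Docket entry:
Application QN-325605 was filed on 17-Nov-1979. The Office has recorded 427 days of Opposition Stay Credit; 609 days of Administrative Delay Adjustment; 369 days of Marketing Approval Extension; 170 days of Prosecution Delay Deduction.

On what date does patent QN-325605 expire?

April 5, 2008

Base term: filing date + 25 years → 17 November 2004.
Opposition Stay Credit: +427 days → 18 January 2006.
Administrative Delay Adjustment: +609 days → 19 September 2007.
Marketing Approval Extension: +369 days → 22 September 2008.
Prosecution Delay Deduction: −170 days → 5 April 2008.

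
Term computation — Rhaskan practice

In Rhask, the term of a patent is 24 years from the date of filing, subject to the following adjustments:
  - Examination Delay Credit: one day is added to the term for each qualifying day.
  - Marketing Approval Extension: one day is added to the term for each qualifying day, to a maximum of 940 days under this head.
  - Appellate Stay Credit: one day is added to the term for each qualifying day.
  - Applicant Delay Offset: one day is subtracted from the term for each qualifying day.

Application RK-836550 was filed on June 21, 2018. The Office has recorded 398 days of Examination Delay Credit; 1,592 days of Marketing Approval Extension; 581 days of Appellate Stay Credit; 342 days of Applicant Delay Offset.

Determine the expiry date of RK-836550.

Base term: filing date + 24 years → 21 June 2042.
Examination Delay Credit: +398 days → 24 July 2043.
Marketing Approval Extension: 1592 days claimed exceeds the 940-day cap, so +940 days → 18 February 2046.
Appellate Stay Credit: +581 days → 22 September 2047.
Applicant Delay Offset: −342 days → 15 October 2046.

October 15, 2046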